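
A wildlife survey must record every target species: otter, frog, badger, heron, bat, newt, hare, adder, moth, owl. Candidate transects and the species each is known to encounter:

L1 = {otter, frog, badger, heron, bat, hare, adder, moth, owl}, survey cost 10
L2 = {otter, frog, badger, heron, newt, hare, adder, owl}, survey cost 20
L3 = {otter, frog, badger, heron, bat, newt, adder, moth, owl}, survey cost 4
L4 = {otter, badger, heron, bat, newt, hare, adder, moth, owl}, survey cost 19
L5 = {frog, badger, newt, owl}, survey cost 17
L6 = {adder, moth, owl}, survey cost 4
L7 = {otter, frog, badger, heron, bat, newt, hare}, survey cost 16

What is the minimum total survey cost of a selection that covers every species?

14

L1, L3 cover every species at survey cost 10 + 4 = 14.
Any cover uses at least 2 transects; among all covering selections none totals below 14.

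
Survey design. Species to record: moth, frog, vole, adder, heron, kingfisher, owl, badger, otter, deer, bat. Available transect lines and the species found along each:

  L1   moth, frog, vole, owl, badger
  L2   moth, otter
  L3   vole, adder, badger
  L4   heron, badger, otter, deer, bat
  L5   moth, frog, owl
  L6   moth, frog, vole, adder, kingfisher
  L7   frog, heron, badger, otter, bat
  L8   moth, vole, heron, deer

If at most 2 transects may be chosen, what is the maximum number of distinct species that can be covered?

Choosing L4, L6 covers {moth, frog, vole, adder, heron, kingfisher, badger, otter, deer, bat} — 10 species.
No choice of 2 transects does better; here owl is left uncovered.

10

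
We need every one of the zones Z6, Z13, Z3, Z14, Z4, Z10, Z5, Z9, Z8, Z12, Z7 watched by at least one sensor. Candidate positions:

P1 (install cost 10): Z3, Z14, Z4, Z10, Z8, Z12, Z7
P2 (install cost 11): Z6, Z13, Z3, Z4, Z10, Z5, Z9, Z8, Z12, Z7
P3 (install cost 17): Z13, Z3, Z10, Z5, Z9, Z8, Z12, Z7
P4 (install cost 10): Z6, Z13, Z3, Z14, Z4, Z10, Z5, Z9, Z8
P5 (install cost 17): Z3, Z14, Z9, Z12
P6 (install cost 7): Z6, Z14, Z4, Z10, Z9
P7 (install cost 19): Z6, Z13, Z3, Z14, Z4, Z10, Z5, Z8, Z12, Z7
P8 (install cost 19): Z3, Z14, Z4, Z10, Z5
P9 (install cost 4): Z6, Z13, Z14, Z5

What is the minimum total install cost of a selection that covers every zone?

P2, P9 cover every zone at install cost 11 + 4 = 15.
Any cover uses at least 2 sensor positions; among all covering selections none totals below 15.

15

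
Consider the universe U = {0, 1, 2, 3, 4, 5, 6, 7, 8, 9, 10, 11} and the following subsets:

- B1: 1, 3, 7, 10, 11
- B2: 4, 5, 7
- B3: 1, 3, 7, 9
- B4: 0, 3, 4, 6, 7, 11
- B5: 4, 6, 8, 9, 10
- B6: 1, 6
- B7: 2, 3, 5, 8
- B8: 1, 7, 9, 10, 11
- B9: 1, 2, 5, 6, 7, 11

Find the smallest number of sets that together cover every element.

3

B4, B5, B9 together cover {0, 1, 2, 3, 4, 5, 6, 7, 8, 9, 10, 11} — every element.
No 2 of the 9 sets cover everything (all 36 pairs fall short), so 3 is minimum.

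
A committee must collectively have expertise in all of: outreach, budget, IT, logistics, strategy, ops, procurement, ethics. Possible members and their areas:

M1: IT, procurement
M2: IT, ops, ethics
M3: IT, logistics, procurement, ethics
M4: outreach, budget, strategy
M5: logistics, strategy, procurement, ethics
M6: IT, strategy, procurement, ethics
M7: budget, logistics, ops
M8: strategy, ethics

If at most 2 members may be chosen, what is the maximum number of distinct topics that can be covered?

7

Choosing M3, M4 covers {outreach, budget, IT, logistics, strategy, procurement, ethics} — 7 topics.
No choice of 2 members does better; here ops is left uncovered.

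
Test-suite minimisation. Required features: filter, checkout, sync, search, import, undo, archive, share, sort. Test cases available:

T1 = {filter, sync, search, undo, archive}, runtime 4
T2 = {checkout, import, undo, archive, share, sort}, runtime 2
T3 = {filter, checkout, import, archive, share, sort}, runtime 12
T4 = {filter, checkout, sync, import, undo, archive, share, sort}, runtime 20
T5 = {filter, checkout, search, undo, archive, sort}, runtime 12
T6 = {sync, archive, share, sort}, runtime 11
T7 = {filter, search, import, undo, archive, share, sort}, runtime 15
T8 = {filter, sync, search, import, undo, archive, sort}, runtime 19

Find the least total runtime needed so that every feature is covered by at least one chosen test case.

6

T1, T2 cover every feature at runtime 4 + 2 = 6.
Any cover uses at least 2 test cases; among all covering selections none totals below 6.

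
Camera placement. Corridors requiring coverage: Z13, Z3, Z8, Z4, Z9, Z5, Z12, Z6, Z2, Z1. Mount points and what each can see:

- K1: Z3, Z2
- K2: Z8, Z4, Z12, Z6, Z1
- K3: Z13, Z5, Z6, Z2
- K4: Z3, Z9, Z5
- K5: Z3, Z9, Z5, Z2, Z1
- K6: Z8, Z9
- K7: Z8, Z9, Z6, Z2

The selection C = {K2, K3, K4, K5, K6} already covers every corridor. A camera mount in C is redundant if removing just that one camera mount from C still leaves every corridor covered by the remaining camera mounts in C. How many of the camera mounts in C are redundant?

Drop K2: Z4, Z12 uncovered — not redundant.
Drop K3: Z13 uncovered — not redundant.
Drop K4: the rest still cover every corridor — redundant.
Drop K5: the rest still cover every corridor — redundant.
Drop K6: the rest still cover every corridor — redundant.
3 redundant: K4, K5, K6.

3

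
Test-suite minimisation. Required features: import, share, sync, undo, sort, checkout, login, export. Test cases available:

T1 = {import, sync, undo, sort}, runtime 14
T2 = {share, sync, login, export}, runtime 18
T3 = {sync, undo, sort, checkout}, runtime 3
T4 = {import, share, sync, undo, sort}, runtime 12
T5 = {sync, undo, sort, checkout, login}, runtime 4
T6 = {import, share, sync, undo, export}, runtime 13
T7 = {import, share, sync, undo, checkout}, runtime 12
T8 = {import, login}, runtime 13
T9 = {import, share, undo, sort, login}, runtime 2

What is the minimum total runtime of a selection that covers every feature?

T5, T6 cover every feature at runtime 4 + 13 = 17.
Any cover uses at least 2 test cases; among all covering selections none totals below 17.

17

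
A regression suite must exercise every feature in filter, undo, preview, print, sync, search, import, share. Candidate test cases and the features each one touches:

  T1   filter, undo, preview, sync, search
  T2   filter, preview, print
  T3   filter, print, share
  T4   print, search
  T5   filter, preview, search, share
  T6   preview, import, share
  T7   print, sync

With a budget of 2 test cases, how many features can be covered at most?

7

Choosing T1, T3 covers {filter, undo, preview, print, sync, search, share} — 7 features.
No choice of 2 test cases does better; here import is left uncovered.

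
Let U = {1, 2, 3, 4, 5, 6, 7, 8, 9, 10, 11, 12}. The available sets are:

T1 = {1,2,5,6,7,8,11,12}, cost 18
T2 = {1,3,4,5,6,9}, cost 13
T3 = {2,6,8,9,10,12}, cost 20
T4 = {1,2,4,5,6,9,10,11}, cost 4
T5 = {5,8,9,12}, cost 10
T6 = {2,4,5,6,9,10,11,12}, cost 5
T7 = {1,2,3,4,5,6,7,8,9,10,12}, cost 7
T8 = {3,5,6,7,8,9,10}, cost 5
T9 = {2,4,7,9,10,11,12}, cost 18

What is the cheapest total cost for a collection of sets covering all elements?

T4, T7 cover every element at cost 4 + 7 = 11.
Any cover uses at least 2 sets; among all covering selections none totals below 11.
Greedy by coverage-per-cost would pick T4, T8, T6 for 14 — worse than the optimum 11.

11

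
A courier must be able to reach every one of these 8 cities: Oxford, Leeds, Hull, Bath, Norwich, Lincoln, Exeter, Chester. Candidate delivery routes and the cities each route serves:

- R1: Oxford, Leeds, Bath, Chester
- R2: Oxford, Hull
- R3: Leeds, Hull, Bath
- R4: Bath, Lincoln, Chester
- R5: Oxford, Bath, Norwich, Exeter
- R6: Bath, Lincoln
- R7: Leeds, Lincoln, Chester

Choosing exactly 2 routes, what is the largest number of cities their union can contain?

7

Choosing R5, R7 covers {Oxford, Leeds, Bath, Norwich, Lincoln, Exeter, Chester} — 7 cities.
No choice of 2 routes does better; here Hull is left uncovered.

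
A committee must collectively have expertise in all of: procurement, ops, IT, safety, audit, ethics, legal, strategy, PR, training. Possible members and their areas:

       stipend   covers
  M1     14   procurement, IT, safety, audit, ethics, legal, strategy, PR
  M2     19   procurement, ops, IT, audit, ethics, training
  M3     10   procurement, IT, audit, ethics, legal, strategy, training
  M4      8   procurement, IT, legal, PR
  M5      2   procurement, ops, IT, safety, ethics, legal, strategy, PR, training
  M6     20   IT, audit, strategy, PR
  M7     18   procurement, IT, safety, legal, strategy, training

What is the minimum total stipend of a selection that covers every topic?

M3, M5 cover every topic at stipend 10 + 2 = 12.
Any cover uses at least 2 members; among all covering selections none totals below 12.

12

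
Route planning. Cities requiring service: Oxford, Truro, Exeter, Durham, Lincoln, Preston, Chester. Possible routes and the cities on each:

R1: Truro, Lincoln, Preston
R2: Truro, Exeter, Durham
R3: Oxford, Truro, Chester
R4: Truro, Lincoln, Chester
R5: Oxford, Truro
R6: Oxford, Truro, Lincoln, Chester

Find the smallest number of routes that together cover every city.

3

R1, R2, R3 together cover {Oxford, Truro, Exeter, Durham, Lincoln, Preston, Chester} — every city.
No 2 of the 6 routes cover everything (all 15 pairs fall short), so 3 is minimum.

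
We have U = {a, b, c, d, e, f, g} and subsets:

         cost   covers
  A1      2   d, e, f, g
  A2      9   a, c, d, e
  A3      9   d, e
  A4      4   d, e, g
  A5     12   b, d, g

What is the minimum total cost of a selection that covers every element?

23

A1, A2, A5 cover every element at cost 2 + 9 + 12 = 23.
Any cover uses at least 3 sets; among all covering selections none totals below 23.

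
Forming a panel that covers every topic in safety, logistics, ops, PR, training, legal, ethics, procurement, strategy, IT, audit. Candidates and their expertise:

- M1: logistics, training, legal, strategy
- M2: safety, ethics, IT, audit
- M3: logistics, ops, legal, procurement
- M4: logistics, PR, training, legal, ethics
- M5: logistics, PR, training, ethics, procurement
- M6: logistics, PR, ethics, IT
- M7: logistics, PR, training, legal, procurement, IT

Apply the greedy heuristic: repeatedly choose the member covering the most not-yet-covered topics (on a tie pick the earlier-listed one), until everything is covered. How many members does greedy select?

Pick 1: M7 covers 6 new topics (logistics, PR, training, legal, procurement, IT).
Pick 2: M2 covers 3 new topics (safety, ethics, audit).
Pick 3: M1 covers 1 new topics (strategy).
Pick 4: M3 covers 1 new topics (ops).
Greedy uses 4 members.

4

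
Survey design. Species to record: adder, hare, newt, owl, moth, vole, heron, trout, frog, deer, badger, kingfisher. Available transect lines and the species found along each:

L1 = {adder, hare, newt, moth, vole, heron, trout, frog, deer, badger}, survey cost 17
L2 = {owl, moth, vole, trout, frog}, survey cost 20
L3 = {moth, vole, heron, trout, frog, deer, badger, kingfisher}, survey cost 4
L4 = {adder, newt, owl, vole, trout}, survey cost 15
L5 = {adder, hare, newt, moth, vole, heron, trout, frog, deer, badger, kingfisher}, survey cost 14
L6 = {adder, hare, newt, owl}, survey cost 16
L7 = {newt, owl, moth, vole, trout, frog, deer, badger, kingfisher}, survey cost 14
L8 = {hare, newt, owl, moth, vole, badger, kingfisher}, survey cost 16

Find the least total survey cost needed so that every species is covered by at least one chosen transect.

L3, L6 cover every species at survey cost 4 + 16 = 20.
Any cover uses at least 2 transects; among all covering selections none totals below 20.

20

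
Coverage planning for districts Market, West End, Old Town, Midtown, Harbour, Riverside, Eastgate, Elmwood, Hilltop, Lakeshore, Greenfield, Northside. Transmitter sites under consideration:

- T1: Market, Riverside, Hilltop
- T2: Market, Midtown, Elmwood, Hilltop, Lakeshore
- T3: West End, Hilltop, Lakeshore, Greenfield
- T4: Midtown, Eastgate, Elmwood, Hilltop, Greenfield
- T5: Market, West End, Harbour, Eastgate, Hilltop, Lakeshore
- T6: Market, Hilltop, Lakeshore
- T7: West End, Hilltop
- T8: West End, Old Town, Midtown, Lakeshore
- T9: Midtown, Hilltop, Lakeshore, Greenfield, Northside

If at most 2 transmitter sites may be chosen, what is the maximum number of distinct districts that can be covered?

Choosing T4, T5 covers {Market, West End, Midtown, Harbour, Eastgate, Elmwood, Hilltop, Lakeshore, Greenfield} — 9 districts.
No choice of 2 transmitter sites does better; here Old Town, Riverside, Northside are left uncovered.

9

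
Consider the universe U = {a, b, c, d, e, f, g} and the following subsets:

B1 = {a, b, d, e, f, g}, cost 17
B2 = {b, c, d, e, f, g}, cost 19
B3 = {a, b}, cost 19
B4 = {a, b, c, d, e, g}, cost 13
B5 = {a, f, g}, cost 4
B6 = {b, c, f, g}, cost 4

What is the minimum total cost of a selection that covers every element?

17

B4, B5 cover every element at cost 13 + 4 = 17.
Any cover uses at least 2 sets; among all covering selections none totals below 17.
Greedy by coverage-per-cost would pick B6, B5, B4 for 21 — worse than the optimum 17.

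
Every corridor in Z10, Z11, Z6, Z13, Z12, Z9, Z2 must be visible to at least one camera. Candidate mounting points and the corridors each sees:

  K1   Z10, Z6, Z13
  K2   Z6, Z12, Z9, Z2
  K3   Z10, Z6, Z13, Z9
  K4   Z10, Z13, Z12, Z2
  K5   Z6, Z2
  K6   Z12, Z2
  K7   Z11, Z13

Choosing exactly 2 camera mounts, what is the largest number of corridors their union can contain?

Choosing K1, K2 covers {Z10, Z6, Z13, Z12, Z9, Z2} — 6 corridors.
No choice of 2 camera mounts does better; here Z11 is left uncovered.

6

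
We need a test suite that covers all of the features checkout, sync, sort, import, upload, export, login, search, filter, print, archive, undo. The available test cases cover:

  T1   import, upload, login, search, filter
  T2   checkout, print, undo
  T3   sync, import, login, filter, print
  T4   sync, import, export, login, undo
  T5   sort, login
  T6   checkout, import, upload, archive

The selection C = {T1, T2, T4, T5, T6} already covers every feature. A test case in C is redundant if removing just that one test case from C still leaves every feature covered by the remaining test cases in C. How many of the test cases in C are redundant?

0

Drop T1: search, filter uncovered — not redundant.
Drop T2: print uncovered — not redundant.
Drop T4: sync, export uncovered — not redundant.
Drop T5: sort uncovered — not redundant.
Drop T6: archive uncovered — not redundant.
None of the test cases in C is redundant.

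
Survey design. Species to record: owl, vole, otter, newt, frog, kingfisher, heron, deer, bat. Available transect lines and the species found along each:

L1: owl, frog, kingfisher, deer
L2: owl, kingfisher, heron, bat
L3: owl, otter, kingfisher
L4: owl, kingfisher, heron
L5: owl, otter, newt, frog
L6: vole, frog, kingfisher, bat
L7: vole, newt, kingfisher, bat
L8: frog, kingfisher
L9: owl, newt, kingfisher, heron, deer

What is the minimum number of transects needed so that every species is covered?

3

L3, L6, L9 together cover {owl, vole, otter, newt, frog, kingfisher, heron, deer, bat} — every species.
No 2 of the 9 transects cover everything (all 36 pairs fall short), so 3 is minimum.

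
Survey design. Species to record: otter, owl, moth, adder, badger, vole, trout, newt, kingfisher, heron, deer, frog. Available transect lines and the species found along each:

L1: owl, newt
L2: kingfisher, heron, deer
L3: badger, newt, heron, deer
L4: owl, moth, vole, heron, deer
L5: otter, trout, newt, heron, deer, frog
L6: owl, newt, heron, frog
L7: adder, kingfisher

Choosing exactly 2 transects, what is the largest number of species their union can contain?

Choosing L4, L5 covers {otter, owl, moth, vole, trout, newt, heron, deer, frog} — 9 species.
No choice of 2 transects does better; here adder, badger, kingfisher are left uncovered.

9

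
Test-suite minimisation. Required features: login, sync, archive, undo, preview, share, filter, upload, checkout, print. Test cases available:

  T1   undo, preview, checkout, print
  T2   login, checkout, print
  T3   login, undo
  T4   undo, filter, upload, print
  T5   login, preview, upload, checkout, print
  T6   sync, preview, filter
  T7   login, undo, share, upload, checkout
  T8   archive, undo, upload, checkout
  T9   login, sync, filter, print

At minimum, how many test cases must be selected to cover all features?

T1, T6, T7, T8 together cover {login, sync, archive, undo, preview, share, filter, upload, checkout, print} — every feature.
No 3 of the 9 test cases cover everything (all 84 triples fall short), so 4 is minimum.
Greedy (largest uncovered first) would take T5, T4, T6, T7, T8 — 5 test cases — but 4 suffice.

4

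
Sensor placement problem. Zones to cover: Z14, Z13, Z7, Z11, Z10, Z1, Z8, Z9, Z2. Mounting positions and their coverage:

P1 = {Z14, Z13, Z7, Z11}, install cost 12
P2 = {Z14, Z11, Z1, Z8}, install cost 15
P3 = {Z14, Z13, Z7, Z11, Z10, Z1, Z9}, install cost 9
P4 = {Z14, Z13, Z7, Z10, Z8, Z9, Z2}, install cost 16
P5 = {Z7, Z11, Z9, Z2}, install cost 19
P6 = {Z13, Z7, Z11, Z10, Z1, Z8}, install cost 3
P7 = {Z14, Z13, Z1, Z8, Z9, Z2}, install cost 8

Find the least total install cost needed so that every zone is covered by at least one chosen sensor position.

11

P6, P7 cover every zone at install cost 3 + 8 = 11.
Any cover uses at least 2 sensor positions; among all covering selections none totals below 11.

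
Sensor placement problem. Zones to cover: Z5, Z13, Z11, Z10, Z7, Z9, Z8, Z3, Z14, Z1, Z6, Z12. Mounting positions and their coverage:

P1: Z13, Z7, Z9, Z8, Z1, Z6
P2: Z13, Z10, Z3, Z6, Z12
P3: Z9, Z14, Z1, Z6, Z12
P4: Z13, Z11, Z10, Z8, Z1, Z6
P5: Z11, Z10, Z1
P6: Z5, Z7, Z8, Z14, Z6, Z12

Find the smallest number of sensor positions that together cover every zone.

4

P1, P2, P4, P6 together cover {Z5, Z13, Z11, Z10, Z7, Z9, Z8, Z3, Z14, Z1, Z6, Z12} — every zone.
No 3 of the 6 sensor positions cover everything (all 20 triples fall short), so 4 is minimum.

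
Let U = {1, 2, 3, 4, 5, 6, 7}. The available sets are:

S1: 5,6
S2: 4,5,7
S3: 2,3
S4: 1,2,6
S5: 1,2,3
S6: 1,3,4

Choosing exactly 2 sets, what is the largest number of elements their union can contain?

6

Choosing S2, S4 covers {1, 2, 4, 5, 6, 7} — 6 elements.
No choice of 2 sets does better; here 3 is left uncovered.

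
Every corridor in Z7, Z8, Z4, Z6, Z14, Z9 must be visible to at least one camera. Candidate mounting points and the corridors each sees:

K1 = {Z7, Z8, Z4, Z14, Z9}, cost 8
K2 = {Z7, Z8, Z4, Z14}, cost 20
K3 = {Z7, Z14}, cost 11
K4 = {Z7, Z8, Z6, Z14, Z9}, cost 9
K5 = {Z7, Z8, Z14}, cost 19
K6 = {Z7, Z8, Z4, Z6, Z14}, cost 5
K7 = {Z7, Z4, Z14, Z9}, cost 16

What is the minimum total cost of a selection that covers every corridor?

13

K1, K6 cover every corridor at cost 8 + 5 = 13.
Any cover uses at least 2 camera mounts; among all covering selections none totals below 13.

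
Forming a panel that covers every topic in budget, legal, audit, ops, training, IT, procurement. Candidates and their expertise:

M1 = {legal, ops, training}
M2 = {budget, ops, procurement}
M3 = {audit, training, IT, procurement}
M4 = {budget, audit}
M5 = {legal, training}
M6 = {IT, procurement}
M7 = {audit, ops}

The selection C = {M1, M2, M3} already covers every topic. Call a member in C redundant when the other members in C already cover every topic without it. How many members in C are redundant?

0

Drop M1: legal uncovered — not redundant.
Drop M2: budget uncovered — not redundant.
Drop M3: audit, IT uncovered — not redundant.
None of the members in C is redundant.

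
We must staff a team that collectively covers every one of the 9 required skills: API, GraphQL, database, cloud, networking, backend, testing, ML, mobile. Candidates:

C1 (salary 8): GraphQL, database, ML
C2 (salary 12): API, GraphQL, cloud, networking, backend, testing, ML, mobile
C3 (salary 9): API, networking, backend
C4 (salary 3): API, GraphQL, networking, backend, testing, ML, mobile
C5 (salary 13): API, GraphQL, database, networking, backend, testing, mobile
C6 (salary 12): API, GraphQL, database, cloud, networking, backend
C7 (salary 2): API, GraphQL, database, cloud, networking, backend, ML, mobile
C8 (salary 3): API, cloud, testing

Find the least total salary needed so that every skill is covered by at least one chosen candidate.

5

C4, C7 cover every skill at salary 3 + 2 = 5.
Any cover uses at least 2 candidates; among all covering selections none totals below 5.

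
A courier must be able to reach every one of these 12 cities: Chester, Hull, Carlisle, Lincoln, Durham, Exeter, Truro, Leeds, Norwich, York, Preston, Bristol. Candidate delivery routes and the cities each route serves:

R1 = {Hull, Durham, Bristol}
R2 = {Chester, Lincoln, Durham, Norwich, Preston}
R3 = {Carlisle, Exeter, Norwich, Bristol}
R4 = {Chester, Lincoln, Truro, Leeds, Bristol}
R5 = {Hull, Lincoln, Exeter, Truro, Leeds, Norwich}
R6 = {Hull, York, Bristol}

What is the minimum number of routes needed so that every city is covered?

4

R2, R3, R4, R6 together cover {Chester, Hull, Carlisle, Lincoln, Durham, Exeter, Truro, Leeds, Norwich, York, Preston, Bristol} — every city.
No 3 of the 6 routes cover everything (all 20 triples fall short), so 4 is minimum.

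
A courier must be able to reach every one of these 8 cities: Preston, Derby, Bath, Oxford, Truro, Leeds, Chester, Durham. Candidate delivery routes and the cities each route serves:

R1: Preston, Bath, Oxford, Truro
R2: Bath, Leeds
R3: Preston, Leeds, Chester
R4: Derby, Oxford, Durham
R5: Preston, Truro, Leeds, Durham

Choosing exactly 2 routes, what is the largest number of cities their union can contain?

6

Choosing R1, R3 covers {Preston, Bath, Oxford, Truro, Leeds, Chester} — 6 cities.
No choice of 2 routes does better; here Derby, Durham are left uncovered.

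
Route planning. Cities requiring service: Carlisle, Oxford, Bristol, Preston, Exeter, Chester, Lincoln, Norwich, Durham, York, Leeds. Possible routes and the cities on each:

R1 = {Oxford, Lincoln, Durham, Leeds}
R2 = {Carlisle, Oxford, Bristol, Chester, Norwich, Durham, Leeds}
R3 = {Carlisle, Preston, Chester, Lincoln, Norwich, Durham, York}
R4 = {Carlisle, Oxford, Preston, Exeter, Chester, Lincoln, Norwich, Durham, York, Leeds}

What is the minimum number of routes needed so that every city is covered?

2

R2, R4 together cover {Carlisle, Oxford, Bristol, Preston, Exeter, Chester, Lincoln, Norwich, Durham, York, Leeds} — every city.
No single route contains all 11 cities, so 2 is optimal.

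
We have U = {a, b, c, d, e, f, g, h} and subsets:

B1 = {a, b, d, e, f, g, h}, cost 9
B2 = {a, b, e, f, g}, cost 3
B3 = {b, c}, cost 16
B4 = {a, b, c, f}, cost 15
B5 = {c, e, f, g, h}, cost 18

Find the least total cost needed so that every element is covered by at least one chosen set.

24

B1, B4 cover every element at cost 9 + 15 = 24.
Any cover uses at least 2 sets; among all covering selections none totals below 24.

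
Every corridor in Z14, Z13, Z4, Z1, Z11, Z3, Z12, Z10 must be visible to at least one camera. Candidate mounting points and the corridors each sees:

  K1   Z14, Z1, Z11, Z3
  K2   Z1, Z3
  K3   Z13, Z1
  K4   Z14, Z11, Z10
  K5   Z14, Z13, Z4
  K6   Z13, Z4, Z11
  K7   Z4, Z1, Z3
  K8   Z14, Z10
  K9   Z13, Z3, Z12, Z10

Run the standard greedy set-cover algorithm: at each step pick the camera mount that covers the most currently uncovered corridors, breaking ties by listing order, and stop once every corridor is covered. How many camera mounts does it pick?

Pick 1: K1 covers 4 new corridors (Z14, Z1, Z11, Z3).
Pick 2: K9 covers 3 new corridors (Z13, Z12, Z10).
Pick 3: K5 covers 1 new corridors (Z4).
Greedy uses 3 camera mounts.

3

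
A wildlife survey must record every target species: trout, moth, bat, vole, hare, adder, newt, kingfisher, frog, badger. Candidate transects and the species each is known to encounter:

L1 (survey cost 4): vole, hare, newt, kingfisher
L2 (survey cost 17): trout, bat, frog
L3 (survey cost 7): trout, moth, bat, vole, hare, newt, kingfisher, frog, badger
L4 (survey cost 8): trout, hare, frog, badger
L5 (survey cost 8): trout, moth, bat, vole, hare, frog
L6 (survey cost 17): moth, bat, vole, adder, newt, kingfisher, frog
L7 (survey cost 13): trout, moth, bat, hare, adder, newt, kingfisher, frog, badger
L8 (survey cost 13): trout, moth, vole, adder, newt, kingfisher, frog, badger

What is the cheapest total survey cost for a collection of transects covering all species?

17

L1, L7 cover every species at survey cost 4 + 13 = 17.
Any cover uses at least 2 transects; among all covering selections none totals below 17.
Greedy by coverage-per-survey cost would pick L3, L7 for 20 — worse than the optimum 17.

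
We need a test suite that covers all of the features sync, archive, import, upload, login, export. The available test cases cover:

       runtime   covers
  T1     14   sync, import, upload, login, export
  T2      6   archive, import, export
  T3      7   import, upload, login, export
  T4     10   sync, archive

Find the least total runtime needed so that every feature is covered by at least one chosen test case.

17

T3, T4 cover every feature at runtime 7 + 10 = 17.
Any cover uses at least 2 test cases; among all covering selections none totals below 17.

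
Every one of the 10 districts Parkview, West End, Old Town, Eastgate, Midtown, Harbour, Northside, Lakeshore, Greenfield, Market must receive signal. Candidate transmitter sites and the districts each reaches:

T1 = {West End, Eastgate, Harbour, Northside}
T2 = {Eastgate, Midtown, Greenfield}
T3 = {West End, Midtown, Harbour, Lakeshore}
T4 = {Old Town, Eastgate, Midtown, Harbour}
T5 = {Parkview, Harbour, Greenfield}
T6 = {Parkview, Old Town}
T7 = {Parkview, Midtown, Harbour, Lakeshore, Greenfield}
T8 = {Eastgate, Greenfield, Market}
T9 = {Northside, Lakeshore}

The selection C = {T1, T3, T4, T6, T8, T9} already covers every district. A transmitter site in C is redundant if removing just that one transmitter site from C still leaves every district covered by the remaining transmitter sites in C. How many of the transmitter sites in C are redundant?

Drop T1: the rest still cover every district — redundant.
Drop T3: the rest still cover every district — redundant.
Drop T4: the rest still cover every district — redundant.
Drop T6: Parkview uncovered — not redundant.
Drop T8: Greenfield, Market uncovered — not redundant.
Drop T9: the rest still cover every district — redundant.
4 redundant: T1, T3, T4, T9.

4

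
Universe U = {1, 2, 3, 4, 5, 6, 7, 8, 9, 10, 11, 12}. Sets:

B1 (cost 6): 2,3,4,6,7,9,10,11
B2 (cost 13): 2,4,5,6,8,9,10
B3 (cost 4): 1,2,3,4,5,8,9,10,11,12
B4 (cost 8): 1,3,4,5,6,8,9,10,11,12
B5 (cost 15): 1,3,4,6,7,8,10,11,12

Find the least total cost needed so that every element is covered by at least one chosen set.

B1, B3 cover every element at cost 6 + 4 = 10.
Any cover uses at least 2 sets; among all covering selections none totals below 10.

10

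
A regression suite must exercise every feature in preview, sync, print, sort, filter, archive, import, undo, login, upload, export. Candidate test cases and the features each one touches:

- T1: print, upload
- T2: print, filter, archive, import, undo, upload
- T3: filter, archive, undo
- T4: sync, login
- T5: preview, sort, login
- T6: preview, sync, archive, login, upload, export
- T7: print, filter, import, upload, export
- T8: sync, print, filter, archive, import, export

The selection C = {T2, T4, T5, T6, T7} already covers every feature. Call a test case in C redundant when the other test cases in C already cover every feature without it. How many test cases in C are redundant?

3

Drop T2: undo uncovered — not redundant.
Drop T4: the rest still cover every feature — redundant.
Drop T5: sort uncovered — not redundant.
Drop T6: the rest still cover every feature — redundant.
Drop T7: the rest still cover every feature — redundant.
3 redundant: T4, T6, T7.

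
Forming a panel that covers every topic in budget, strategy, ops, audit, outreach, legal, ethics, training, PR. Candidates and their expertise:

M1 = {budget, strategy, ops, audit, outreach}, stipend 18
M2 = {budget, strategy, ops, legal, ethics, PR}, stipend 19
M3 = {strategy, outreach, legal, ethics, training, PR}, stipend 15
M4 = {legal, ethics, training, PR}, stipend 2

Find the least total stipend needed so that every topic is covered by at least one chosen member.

M1, M4 cover every topic at stipend 18 + 2 = 20.
Any cover uses at least 2 members; among all covering selections none totals below 20.

20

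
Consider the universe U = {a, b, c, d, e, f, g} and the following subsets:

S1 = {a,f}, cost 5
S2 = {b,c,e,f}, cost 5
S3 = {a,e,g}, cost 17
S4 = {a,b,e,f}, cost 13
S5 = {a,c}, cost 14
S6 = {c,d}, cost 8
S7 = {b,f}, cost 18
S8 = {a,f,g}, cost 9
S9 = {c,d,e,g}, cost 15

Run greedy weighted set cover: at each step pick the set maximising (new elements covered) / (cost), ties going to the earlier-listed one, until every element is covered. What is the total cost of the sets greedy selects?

22

Pick 1: S2 adds 4 new (b, c, e, f) at cost 5 (ratio 4/5).
Pick 2: S8 adds 2 new (a, g) at cost 9 (ratio 2/9).
Pick 3: S6 adds 1 new (d) at cost 8 (ratio 1/8).
Greedy total cost: 5 + 9 + 8 = 22.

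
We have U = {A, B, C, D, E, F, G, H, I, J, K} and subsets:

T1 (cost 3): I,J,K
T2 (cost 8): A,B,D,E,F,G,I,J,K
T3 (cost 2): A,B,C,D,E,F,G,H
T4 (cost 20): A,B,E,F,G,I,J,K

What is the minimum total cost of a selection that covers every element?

T1, T3 cover every element at cost 3 + 2 = 5.
Any cover uses at least 2 sets; among all covering selections none totals below 5.

5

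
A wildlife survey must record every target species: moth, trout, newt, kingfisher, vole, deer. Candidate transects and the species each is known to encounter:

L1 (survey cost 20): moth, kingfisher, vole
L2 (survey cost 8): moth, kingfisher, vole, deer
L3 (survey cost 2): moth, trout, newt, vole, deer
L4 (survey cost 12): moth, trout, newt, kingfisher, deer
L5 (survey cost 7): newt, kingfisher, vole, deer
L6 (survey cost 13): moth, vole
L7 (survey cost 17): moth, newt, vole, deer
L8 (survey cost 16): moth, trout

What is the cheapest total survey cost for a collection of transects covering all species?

9

L3, L5 cover every species at survey cost 2 + 7 = 9.
Any cover uses at least 2 transects; among all covering selections none totals below 9.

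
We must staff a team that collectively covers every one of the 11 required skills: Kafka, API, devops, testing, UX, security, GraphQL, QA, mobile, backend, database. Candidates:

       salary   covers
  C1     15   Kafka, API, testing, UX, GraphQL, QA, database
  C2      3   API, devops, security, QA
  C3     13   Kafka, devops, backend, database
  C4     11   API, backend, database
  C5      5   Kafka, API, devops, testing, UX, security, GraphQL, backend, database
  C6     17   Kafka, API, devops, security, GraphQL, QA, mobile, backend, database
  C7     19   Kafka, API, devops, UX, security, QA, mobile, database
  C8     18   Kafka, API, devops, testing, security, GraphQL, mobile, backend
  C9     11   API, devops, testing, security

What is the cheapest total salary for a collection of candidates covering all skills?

22

C5, C6 cover every skill at salary 5 + 17 = 22.
Any cover uses at least 2 candidates; among all covering selections none totals below 22.
Greedy by coverage-per-salary would pick C5, C2, C6 for 25 — worse than the optimum 22.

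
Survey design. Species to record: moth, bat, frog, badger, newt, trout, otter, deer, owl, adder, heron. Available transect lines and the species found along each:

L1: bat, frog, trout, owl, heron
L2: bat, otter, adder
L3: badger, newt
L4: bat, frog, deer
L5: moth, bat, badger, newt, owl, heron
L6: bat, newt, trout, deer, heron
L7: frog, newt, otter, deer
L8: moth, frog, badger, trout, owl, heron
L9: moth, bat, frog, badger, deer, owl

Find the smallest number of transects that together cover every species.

L2, L6, L8 together cover {moth, bat, frog, badger, newt, trout, otter, deer, owl, adder, heron} — every species.
No 2 of the 9 transects cover everything (all 36 pairs fall short), so 3 is minimum.

3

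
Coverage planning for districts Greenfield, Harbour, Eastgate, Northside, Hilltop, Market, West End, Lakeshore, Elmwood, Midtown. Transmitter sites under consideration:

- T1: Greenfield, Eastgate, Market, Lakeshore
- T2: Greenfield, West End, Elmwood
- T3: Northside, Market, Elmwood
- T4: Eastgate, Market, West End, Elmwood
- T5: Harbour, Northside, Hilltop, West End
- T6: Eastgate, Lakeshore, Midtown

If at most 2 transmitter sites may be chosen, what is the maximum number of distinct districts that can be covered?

Choosing T1, T5 covers {Greenfield, Harbour, Eastgate, Northside, Hilltop, Market, West End, Lakeshore} — 8 districts.
No choice of 2 transmitter sites does better; here Elmwood, Midtown are left uncovered.

8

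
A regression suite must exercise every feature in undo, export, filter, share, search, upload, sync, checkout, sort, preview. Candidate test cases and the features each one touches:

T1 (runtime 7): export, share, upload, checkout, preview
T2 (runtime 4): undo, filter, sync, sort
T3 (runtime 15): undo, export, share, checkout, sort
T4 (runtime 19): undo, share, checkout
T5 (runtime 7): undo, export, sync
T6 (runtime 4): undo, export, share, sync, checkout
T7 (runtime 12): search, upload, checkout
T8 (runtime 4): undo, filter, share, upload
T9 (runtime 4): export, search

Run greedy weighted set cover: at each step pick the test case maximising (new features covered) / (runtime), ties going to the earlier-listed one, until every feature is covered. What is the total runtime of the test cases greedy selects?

Pick 1: T6 adds 5 new (undo, export, share, sync, checkout) at runtime 4 (ratio 5/4).
Pick 2: T2 adds 2 new (filter, sort) at runtime 4 (ratio 2/4).
Pick 3: T1 adds 2 new (upload, preview) at runtime 7 (ratio 2/7).
Pick 4: T9 adds 1 new (search) at runtime 4 (ratio 1/4).
Greedy total runtime: 4 + 4 + 7 + 4 = 19. (The true optimum is 15, so greedy overshoots here.)

19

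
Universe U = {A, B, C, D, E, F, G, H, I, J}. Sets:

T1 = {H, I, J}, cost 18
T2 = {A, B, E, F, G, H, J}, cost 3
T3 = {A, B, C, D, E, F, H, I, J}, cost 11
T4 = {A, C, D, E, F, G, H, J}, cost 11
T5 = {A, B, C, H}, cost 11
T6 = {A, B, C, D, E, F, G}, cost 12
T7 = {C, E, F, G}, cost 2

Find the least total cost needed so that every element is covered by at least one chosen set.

13

T3, T7 cover every element at cost 11 + 2 = 13.
Any cover uses at least 2 sets; among all covering selections none totals below 13.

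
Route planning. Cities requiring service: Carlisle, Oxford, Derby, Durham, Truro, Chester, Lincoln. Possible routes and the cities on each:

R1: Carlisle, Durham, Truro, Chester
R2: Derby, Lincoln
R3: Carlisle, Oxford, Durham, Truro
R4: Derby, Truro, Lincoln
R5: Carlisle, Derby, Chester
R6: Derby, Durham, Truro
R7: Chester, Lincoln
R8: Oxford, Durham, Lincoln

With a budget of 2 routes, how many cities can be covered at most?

Choosing R1, R2 covers {Carlisle, Derby, Durham, Truro, Chester, Lincoln} — 6 cities.
No choice of 2 routes does better; here Oxford is left uncovered.

6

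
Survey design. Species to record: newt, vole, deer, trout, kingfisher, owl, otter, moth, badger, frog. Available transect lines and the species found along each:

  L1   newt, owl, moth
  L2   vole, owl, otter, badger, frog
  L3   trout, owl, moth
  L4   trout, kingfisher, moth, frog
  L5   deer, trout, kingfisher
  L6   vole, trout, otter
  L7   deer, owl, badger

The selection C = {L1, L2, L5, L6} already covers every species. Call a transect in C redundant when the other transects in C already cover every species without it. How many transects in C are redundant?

Drop L1: newt, moth uncovered — not redundant.
Drop L2: badger, frog uncovered — not redundant.
Drop L5: deer, kingfisher uncovered — not redundant.
Drop L6: the rest still cover every species — redundant.
1 redundant: L6.

1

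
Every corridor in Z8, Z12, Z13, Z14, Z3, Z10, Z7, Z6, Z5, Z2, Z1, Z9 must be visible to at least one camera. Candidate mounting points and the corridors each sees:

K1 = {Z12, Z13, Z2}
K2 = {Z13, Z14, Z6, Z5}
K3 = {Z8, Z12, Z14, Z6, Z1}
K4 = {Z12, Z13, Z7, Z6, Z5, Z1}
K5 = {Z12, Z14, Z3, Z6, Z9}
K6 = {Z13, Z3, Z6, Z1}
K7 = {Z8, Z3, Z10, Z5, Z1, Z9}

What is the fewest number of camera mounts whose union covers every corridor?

K1, K2, K4, K7 together cover {Z8, Z12, Z13, Z14, Z3, Z10, Z7, Z6, Z5, Z2, Z1, Z9} — every corridor.
No 3 of the 7 camera mounts cover everything (all 35 triples fall short), so 4 is minimum.

4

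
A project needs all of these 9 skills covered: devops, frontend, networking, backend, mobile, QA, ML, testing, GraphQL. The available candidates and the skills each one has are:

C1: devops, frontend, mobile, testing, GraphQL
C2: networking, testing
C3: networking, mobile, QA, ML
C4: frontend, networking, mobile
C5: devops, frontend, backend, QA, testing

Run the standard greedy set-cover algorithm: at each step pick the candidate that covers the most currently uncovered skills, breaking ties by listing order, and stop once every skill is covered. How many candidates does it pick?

Pick 1: C1 covers 5 new skills (devops, frontend, mobile, testing, GraphQL).
Pick 2: C3 covers 3 new skills (networking, QA, ML).
Pick 3: C5 covers 1 new skills (backend).
Greedy uses 3 candidates.

3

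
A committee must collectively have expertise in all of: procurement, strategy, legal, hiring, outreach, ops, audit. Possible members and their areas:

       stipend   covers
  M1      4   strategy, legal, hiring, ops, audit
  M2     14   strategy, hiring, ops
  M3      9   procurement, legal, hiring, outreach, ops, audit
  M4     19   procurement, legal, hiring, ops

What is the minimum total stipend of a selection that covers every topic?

M1, M3 cover every topic at stipend 4 + 9 = 13.
Any cover uses at least 2 members; among all covering selections none totals below 13.

13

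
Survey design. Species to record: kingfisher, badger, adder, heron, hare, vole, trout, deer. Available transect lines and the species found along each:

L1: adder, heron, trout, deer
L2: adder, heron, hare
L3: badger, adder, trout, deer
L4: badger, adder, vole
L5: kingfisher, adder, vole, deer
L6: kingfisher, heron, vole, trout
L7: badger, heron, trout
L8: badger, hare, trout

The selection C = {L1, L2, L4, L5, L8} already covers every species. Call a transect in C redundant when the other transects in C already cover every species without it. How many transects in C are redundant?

Drop L1: the rest still cover every species — redundant.
Drop L2: the rest still cover every species — redundant.
Drop L4: the rest still cover every species — redundant.
Drop L5: kingfisher uncovered — not redundant.
Drop L8: the rest still cover every species — redundant.
4 redundant: L1, L2, L4, L8.

4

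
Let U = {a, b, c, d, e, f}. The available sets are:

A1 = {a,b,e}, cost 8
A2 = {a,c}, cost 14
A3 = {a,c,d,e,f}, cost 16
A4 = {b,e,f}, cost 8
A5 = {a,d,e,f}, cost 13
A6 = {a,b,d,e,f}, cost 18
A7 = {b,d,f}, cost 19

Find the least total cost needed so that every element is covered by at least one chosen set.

A1, A3 cover every element at cost 8 + 16 = 24.
Any cover uses at least 2 sets; among all covering selections none totals below 24.

24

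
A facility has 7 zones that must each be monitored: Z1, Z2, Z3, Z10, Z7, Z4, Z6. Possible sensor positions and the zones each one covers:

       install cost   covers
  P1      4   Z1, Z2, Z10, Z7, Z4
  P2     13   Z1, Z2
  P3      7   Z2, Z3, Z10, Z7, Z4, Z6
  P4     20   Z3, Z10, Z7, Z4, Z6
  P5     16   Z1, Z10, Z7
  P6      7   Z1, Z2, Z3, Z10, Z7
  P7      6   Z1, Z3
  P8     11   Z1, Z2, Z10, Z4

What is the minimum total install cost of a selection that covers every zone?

P1, P3 cover every zone at install cost 4 + 7 = 11.
Any cover uses at least 2 sensor positions; among all covering selections none totals below 11.

11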